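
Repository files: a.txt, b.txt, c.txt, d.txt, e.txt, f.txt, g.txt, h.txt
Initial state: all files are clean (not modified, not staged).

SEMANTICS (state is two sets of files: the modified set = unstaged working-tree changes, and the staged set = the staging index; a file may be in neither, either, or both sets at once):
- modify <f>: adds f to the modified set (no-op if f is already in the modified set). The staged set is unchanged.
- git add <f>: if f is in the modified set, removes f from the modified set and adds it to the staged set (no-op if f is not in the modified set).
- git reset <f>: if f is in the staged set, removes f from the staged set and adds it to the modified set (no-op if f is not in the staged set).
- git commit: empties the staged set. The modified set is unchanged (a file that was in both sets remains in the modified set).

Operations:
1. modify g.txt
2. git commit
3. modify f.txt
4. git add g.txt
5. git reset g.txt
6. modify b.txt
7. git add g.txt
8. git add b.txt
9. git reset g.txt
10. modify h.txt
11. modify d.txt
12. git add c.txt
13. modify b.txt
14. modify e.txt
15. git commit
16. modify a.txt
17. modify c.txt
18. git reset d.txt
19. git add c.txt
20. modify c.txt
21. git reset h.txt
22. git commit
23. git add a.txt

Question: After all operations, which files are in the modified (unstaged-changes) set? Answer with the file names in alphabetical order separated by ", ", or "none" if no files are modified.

Answer: b.txt, c.txt, d.txt, e.txt, f.txt, g.txt, h.txt

Derivation:
After op 1 (modify g.txt): modified={g.txt} staged={none}
After op 2 (git commit): modified={g.txt} staged={none}
After op 3 (modify f.txt): modified={f.txt, g.txt} staged={none}
After op 4 (git add g.txt): modified={f.txt} staged={g.txt}
After op 5 (git reset g.txt): modified={f.txt, g.txt} staged={none}
After op 6 (modify b.txt): modified={b.txt, f.txt, g.txt} staged={none}
After op 7 (git add g.txt): modified={b.txt, f.txt} staged={g.txt}
After op 8 (git add b.txt): modified={f.txt} staged={b.txt, g.txt}
After op 9 (git reset g.txt): modified={f.txt, g.txt} staged={b.txt}
After op 10 (modify h.txt): modified={f.txt, g.txt, h.txt} staged={b.txt}
After op 11 (modify d.txt): modified={d.txt, f.txt, g.txt, h.txt} staged={b.txt}
After op 12 (git add c.txt): modified={d.txt, f.txt, g.txt, h.txt} staged={b.txt}
After op 13 (modify b.txt): modified={b.txt, d.txt, f.txt, g.txt, h.txt} staged={b.txt}
After op 14 (modify e.txt): modified={b.txt, d.txt, e.txt, f.txt, g.txt, h.txt} staged={b.txt}
After op 15 (git commit): modified={b.txt, d.txt, e.txt, f.txt, g.txt, h.txt} staged={none}
After op 16 (modify a.txt): modified={a.txt, b.txt, d.txt, e.txt, f.txt, g.txt, h.txt} staged={none}
After op 17 (modify c.txt): modified={a.txt, b.txt, c.txt, d.txt, e.txt, f.txt, g.txt, h.txt} staged={none}
After op 18 (git reset d.txt): modified={a.txt, b.txt, c.txt, d.txt, e.txt, f.txt, g.txt, h.txt} staged={none}
After op 19 (git add c.txt): modified={a.txt, b.txt, d.txt, e.txt, f.txt, g.txt, h.txt} staged={c.txt}
After op 20 (modify c.txt): modified={a.txt, b.txt, c.txt, d.txt, e.txt, f.txt, g.txt, h.txt} staged={c.txt}
After op 21 (git reset h.txt): modified={a.txt, b.txt, c.txt, d.txt, e.txt, f.txt, g.txt, h.txt} staged={c.txt}
After op 22 (git commit): modified={a.txt, b.txt, c.txt, d.txt, e.txt, f.txt, g.txt, h.txt} staged={none}
After op 23 (git add a.txt): modified={b.txt, c.txt, d.txt, e.txt, f.txt, g.txt, h.txt} staged={a.txt}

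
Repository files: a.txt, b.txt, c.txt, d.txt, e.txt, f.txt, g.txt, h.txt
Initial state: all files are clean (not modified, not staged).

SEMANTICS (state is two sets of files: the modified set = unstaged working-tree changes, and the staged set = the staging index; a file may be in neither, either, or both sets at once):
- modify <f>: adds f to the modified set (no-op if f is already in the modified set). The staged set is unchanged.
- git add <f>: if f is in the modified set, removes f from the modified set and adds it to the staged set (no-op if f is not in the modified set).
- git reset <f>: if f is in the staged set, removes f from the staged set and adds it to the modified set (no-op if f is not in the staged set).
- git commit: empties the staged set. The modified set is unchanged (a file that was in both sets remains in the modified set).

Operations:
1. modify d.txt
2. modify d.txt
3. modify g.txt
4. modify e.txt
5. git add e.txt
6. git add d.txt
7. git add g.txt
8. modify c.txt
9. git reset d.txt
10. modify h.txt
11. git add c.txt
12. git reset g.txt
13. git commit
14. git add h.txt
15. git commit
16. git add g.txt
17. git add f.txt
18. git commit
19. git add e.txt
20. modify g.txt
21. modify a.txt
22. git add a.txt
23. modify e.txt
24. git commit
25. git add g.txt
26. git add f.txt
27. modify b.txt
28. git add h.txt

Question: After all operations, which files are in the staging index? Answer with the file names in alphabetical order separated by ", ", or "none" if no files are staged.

After op 1 (modify d.txt): modified={d.txt} staged={none}
After op 2 (modify d.txt): modified={d.txt} staged={none}
After op 3 (modify g.txt): modified={d.txt, g.txt} staged={none}
After op 4 (modify e.txt): modified={d.txt, e.txt, g.txt} staged={none}
After op 5 (git add e.txt): modified={d.txt, g.txt} staged={e.txt}
After op 6 (git add d.txt): modified={g.txt} staged={d.txt, e.txt}
After op 7 (git add g.txt): modified={none} staged={d.txt, e.txt, g.txt}
After op 8 (modify c.txt): modified={c.txt} staged={d.txt, e.txt, g.txt}
After op 9 (git reset d.txt): modified={c.txt, d.txt} staged={e.txt, g.txt}
After op 10 (modify h.txt): modified={c.txt, d.txt, h.txt} staged={e.txt, g.txt}
After op 11 (git add c.txt): modified={d.txt, h.txt} staged={c.txt, e.txt, g.txt}
After op 12 (git reset g.txt): modified={d.txt, g.txt, h.txt} staged={c.txt, e.txt}
After op 13 (git commit): modified={d.txt, g.txt, h.txt} staged={none}
After op 14 (git add h.txt): modified={d.txt, g.txt} staged={h.txt}
After op 15 (git commit): modified={d.txt, g.txt} staged={none}
After op 16 (git add g.txt): modified={d.txt} staged={g.txt}
After op 17 (git add f.txt): modified={d.txt} staged={g.txt}
After op 18 (git commit): modified={d.txt} staged={none}
After op 19 (git add e.txt): modified={d.txt} staged={none}
After op 20 (modify g.txt): modified={d.txt, g.txt} staged={none}
After op 21 (modify a.txt): modified={a.txt, d.txt, g.txt} staged={none}
After op 22 (git add a.txt): modified={d.txt, g.txt} staged={a.txt}
After op 23 (modify e.txt): modified={d.txt, e.txt, g.txt} staged={a.txt}
After op 24 (git commit): modified={d.txt, e.txt, g.txt} staged={none}
After op 25 (git add g.txt): modified={d.txt, e.txt} staged={g.txt}
After op 26 (git add f.txt): modified={d.txt, e.txt} staged={g.txt}
After op 27 (modify b.txt): modified={b.txt, d.txt, e.txt} staged={g.txt}
After op 28 (git add h.txt): modified={b.txt, d.txt, e.txt} staged={g.txt}

Answer: g.txt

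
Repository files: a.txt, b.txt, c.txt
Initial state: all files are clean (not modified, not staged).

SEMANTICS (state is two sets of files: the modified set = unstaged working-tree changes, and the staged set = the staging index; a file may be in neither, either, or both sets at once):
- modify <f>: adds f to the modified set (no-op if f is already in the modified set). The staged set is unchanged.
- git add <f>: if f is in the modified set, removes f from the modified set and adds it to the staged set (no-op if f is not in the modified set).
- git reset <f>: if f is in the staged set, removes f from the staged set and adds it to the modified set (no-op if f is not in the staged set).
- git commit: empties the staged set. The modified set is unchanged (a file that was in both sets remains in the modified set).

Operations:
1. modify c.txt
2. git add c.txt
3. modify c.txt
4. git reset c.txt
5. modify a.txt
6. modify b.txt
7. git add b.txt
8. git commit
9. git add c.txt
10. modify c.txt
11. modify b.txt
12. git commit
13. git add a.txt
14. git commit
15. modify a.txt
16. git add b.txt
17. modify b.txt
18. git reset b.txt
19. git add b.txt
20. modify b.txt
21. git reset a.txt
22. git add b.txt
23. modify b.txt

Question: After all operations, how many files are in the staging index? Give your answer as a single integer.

After op 1 (modify c.txt): modified={c.txt} staged={none}
After op 2 (git add c.txt): modified={none} staged={c.txt}
After op 3 (modify c.txt): modified={c.txt} staged={c.txt}
After op 4 (git reset c.txt): modified={c.txt} staged={none}
After op 5 (modify a.txt): modified={a.txt, c.txt} staged={none}
After op 6 (modify b.txt): modified={a.txt, b.txt, c.txt} staged={none}
After op 7 (git add b.txt): modified={a.txt, c.txt} staged={b.txt}
After op 8 (git commit): modified={a.txt, c.txt} staged={none}
After op 9 (git add c.txt): modified={a.txt} staged={c.txt}
After op 10 (modify c.txt): modified={a.txt, c.txt} staged={c.txt}
After op 11 (modify b.txt): modified={a.txt, b.txt, c.txt} staged={c.txt}
After op 12 (git commit): modified={a.txt, b.txt, c.txt} staged={none}
After op 13 (git add a.txt): modified={b.txt, c.txt} staged={a.txt}
After op 14 (git commit): modified={b.txt, c.txt} staged={none}
After op 15 (modify a.txt): modified={a.txt, b.txt, c.txt} staged={none}
After op 16 (git add b.txt): modified={a.txt, c.txt} staged={b.txt}
After op 17 (modify b.txt): modified={a.txt, b.txt, c.txt} staged={b.txt}
After op 18 (git reset b.txt): modified={a.txt, b.txt, c.txt} staged={none}
After op 19 (git add b.txt): modified={a.txt, c.txt} staged={b.txt}
After op 20 (modify b.txt): modified={a.txt, b.txt, c.txt} staged={b.txt}
After op 21 (git reset a.txt): modified={a.txt, b.txt, c.txt} staged={b.txt}
After op 22 (git add b.txt): modified={a.txt, c.txt} staged={b.txt}
After op 23 (modify b.txt): modified={a.txt, b.txt, c.txt} staged={b.txt}
Final staged set: {b.txt} -> count=1

Answer: 1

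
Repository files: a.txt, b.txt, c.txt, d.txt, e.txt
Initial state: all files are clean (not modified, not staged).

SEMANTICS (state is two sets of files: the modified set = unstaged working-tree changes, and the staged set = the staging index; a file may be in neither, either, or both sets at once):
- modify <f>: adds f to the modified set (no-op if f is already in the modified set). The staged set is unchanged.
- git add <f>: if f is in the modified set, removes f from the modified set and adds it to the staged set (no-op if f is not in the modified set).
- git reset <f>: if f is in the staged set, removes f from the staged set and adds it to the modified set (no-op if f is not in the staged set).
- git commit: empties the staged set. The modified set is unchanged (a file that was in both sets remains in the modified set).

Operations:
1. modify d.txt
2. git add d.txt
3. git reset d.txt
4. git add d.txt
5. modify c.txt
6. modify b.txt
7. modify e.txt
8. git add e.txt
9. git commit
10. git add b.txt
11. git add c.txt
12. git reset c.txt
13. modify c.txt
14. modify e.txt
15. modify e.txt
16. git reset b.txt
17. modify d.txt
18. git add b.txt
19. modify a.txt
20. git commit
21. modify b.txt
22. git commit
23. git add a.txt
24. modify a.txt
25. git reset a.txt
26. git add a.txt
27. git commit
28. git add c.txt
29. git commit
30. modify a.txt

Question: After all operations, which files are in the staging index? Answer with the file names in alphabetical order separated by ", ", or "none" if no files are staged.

Answer: none

Derivation:
After op 1 (modify d.txt): modified={d.txt} staged={none}
After op 2 (git add d.txt): modified={none} staged={d.txt}
After op 3 (git reset d.txt): modified={d.txt} staged={none}
After op 4 (git add d.txt): modified={none} staged={d.txt}
After op 5 (modify c.txt): modified={c.txt} staged={d.txt}
After op 6 (modify b.txt): modified={b.txt, c.txt} staged={d.txt}
After op 7 (modify e.txt): modified={b.txt, c.txt, e.txt} staged={d.txt}
After op 8 (git add e.txt): modified={b.txt, c.txt} staged={d.txt, e.txt}
After op 9 (git commit): modified={b.txt, c.txt} staged={none}
After op 10 (git add b.txt): modified={c.txt} staged={b.txt}
After op 11 (git add c.txt): modified={none} staged={b.txt, c.txt}
After op 12 (git reset c.txt): modified={c.txt} staged={b.txt}
After op 13 (modify c.txt): modified={c.txt} staged={b.txt}
After op 14 (modify e.txt): modified={c.txt, e.txt} staged={b.txt}
After op 15 (modify e.txt): modified={c.txt, e.txt} staged={b.txt}
After op 16 (git reset b.txt): modified={b.txt, c.txt, e.txt} staged={none}
After op 17 (modify d.txt): modified={b.txt, c.txt, d.txt, e.txt} staged={none}
After op 18 (git add b.txt): modified={c.txt, d.txt, e.txt} staged={b.txt}
After op 19 (modify a.txt): modified={a.txt, c.txt, d.txt, e.txt} staged={b.txt}
After op 20 (git commit): modified={a.txt, c.txt, d.txt, e.txt} staged={none}
After op 21 (modify b.txt): modified={a.txt, b.txt, c.txt, d.txt, e.txt} staged={none}
After op 22 (git commit): modified={a.txt, b.txt, c.txt, d.txt, e.txt} staged={none}
After op 23 (git add a.txt): modified={b.txt, c.txt, d.txt, e.txt} staged={a.txt}
After op 24 (modify a.txt): modified={a.txt, b.txt, c.txt, d.txt, e.txt} staged={a.txt}
After op 25 (git reset a.txt): modified={a.txt, b.txt, c.txt, d.txt, e.txt} staged={none}
After op 26 (git add a.txt): modified={b.txt, c.txt, d.txt, e.txt} staged={a.txt}
After op 27 (git commit): modified={b.txt, c.txt, d.txt, e.txt} staged={none}
After op 28 (git add c.txt): modified={b.txt, d.txt, e.txt} staged={c.txt}
After op 29 (git commit): modified={b.txt, d.txt, e.txt} staged={none}
After op 30 (modify a.txt): modified={a.txt, b.txt, d.txt, e.txt} staged={none}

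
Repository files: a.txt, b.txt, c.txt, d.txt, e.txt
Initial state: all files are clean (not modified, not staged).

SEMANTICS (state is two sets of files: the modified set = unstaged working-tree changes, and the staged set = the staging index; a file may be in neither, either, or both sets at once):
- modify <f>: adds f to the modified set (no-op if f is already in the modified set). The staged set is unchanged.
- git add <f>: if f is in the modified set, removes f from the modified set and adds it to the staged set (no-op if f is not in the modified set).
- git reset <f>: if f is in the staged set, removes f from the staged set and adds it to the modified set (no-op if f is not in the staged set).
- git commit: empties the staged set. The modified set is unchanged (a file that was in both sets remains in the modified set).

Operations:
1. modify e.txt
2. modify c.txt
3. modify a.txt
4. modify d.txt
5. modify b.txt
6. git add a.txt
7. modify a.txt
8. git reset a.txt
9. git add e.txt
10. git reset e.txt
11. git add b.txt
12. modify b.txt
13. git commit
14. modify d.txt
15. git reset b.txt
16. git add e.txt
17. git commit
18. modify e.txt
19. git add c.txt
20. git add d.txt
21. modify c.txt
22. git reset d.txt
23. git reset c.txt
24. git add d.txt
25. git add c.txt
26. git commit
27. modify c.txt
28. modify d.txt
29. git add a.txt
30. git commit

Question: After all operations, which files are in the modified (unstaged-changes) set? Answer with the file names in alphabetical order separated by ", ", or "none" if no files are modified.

Answer: b.txt, c.txt, d.txt, e.txt

Derivation:
After op 1 (modify e.txt): modified={e.txt} staged={none}
After op 2 (modify c.txt): modified={c.txt, e.txt} staged={none}
After op 3 (modify a.txt): modified={a.txt, c.txt, e.txt} staged={none}
After op 4 (modify d.txt): modified={a.txt, c.txt, d.txt, e.txt} staged={none}
After op 5 (modify b.txt): modified={a.txt, b.txt, c.txt, d.txt, e.txt} staged={none}
After op 6 (git add a.txt): modified={b.txt, c.txt, d.txt, e.txt} staged={a.txt}
After op 7 (modify a.txt): modified={a.txt, b.txt, c.txt, d.txt, e.txt} staged={a.txt}
After op 8 (git reset a.txt): modified={a.txt, b.txt, c.txt, d.txt, e.txt} staged={none}
After op 9 (git add e.txt): modified={a.txt, b.txt, c.txt, d.txt} staged={e.txt}
After op 10 (git reset e.txt): modified={a.txt, b.txt, c.txt, d.txt, e.txt} staged={none}
After op 11 (git add b.txt): modified={a.txt, c.txt, d.txt, e.txt} staged={b.txt}
After op 12 (modify b.txt): modified={a.txt, b.txt, c.txt, d.txt, e.txt} staged={b.txt}
After op 13 (git commit): modified={a.txt, b.txt, c.txt, d.txt, e.txt} staged={none}
After op 14 (modify d.txt): modified={a.txt, b.txt, c.txt, d.txt, e.txt} staged={none}
After op 15 (git reset b.txt): modified={a.txt, b.txt, c.txt, d.txt, e.txt} staged={none}
After op 16 (git add e.txt): modified={a.txt, b.txt, c.txt, d.txt} staged={e.txt}
After op 17 (git commit): modified={a.txt, b.txt, c.txt, d.txt} staged={none}
After op 18 (modify e.txt): modified={a.txt, b.txt, c.txt, d.txt, e.txt} staged={none}
After op 19 (git add c.txt): modified={a.txt, b.txt, d.txt, e.txt} staged={c.txt}
After op 20 (git add d.txt): modified={a.txt, b.txt, e.txt} staged={c.txt, d.txt}
After op 21 (modify c.txt): modified={a.txt, b.txt, c.txt, e.txt} staged={c.txt, d.txt}
After op 22 (git reset d.txt): modified={a.txt, b.txt, c.txt, d.txt, e.txt} staged={c.txt}
After op 23 (git reset c.txt): modified={a.txt, b.txt, c.txt, d.txt, e.txt} staged={none}
After op 24 (git add d.txt): modified={a.txt, b.txt, c.txt, e.txt} staged={d.txt}
After op 25 (git add c.txt): modified={a.txt, b.txt, e.txt} staged={c.txt, d.txt}
After op 26 (git commit): modified={a.txt, b.txt, e.txt} staged={none}
After op 27 (modify c.txt): modified={a.txt, b.txt, c.txt, e.txt} staged={none}
After op 28 (modify d.txt): modified={a.txt, b.txt, c.txt, d.txt, e.txt} staged={none}
After op 29 (git add a.txt): modified={b.txt, c.txt, d.txt, e.txt} staged={a.txt}
After op 30 (git commit): modified={b.txt, c.txt, d.txt, e.txt} staged={none}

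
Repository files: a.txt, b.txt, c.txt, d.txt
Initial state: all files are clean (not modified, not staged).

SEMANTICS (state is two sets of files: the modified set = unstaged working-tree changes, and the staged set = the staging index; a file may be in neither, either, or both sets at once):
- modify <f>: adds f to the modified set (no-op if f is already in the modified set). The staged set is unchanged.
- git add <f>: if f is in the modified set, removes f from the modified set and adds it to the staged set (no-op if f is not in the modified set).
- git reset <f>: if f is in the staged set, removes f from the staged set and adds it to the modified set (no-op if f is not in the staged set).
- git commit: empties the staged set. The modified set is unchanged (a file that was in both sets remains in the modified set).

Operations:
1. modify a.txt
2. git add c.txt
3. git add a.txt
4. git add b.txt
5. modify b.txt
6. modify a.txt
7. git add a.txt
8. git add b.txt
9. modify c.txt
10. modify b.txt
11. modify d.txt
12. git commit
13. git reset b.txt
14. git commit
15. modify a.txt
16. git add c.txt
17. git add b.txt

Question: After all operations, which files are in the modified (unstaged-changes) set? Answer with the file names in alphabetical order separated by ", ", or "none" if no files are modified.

Answer: a.txt, d.txt

Derivation:
After op 1 (modify a.txt): modified={a.txt} staged={none}
After op 2 (git add c.txt): modified={a.txt} staged={none}
After op 3 (git add a.txt): modified={none} staged={a.txt}
After op 4 (git add b.txt): modified={none} staged={a.txt}
After op 5 (modify b.txt): modified={b.txt} staged={a.txt}
After op 6 (modify a.txt): modified={a.txt, b.txt} staged={a.txt}
After op 7 (git add a.txt): modified={b.txt} staged={a.txt}
After op 8 (git add b.txt): modified={none} staged={a.txt, b.txt}
After op 9 (modify c.txt): modified={c.txt} staged={a.txt, b.txt}
After op 10 (modify b.txt): modified={b.txt, c.txt} staged={a.txt, b.txt}
After op 11 (modify d.txt): modified={b.txt, c.txt, d.txt} staged={a.txt, b.txt}
After op 12 (git commit): modified={b.txt, c.txt, d.txt} staged={none}
After op 13 (git reset b.txt): modified={b.txt, c.txt, d.txt} staged={none}
After op 14 (git commit): modified={b.txt, c.txt, d.txt} staged={none}
After op 15 (modify a.txt): modified={a.txt, b.txt, c.txt, d.txt} staged={none}
After op 16 (git add c.txt): modified={a.txt, b.txt, d.txt} staged={c.txt}
After op 17 (git add b.txt): modified={a.txt, d.txt} staged={b.txt, c.txt}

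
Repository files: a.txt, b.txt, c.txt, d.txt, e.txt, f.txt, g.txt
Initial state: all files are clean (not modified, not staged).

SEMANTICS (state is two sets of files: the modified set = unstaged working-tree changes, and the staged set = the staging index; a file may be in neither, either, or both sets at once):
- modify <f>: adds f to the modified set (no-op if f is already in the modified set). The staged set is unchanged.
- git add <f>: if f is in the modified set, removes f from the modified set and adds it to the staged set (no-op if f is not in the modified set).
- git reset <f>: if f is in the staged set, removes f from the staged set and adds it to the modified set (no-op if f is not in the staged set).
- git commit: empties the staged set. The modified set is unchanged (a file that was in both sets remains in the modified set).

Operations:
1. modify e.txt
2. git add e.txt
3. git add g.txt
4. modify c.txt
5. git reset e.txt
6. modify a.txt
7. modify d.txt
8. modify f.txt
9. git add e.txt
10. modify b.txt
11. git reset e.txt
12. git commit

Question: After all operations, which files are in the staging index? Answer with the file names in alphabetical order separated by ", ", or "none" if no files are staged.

After op 1 (modify e.txt): modified={e.txt} staged={none}
After op 2 (git add e.txt): modified={none} staged={e.txt}
After op 3 (git add g.txt): modified={none} staged={e.txt}
After op 4 (modify c.txt): modified={c.txt} staged={e.txt}
After op 5 (git reset e.txt): modified={c.txt, e.txt} staged={none}
After op 6 (modify a.txt): modified={a.txt, c.txt, e.txt} staged={none}
After op 7 (modify d.txt): modified={a.txt, c.txt, d.txt, e.txt} staged={none}
After op 8 (modify f.txt): modified={a.txt, c.txt, d.txt, e.txt, f.txt} staged={none}
After op 9 (git add e.txt): modified={a.txt, c.txt, d.txt, f.txt} staged={e.txt}
After op 10 (modify b.txt): modified={a.txt, b.txt, c.txt, d.txt, f.txt} staged={e.txt}
After op 11 (git reset e.txt): modified={a.txt, b.txt, c.txt, d.txt, e.txt, f.txt} staged={none}
After op 12 (git commit): modified={a.txt, b.txt, c.txt, d.txt, e.txt, f.txt} staged={none}

Answer: none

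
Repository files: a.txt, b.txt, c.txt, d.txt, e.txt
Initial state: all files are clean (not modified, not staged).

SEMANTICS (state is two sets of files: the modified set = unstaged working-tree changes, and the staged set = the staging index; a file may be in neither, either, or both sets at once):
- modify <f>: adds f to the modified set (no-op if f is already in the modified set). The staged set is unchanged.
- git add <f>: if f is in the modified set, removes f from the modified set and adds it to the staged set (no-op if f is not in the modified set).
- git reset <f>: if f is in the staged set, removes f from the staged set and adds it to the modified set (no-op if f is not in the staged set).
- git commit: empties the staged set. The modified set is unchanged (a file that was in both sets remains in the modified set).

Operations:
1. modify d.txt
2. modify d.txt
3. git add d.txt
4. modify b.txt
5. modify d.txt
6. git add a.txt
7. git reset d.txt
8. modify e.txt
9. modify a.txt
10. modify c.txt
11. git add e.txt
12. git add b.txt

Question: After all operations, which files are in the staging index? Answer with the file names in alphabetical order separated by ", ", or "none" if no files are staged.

Answer: b.txt, e.txt

Derivation:
After op 1 (modify d.txt): modified={d.txt} staged={none}
After op 2 (modify d.txt): modified={d.txt} staged={none}
After op 3 (git add d.txt): modified={none} staged={d.txt}
After op 4 (modify b.txt): modified={b.txt} staged={d.txt}
After op 5 (modify d.txt): modified={b.txt, d.txt} staged={d.txt}
After op 6 (git add a.txt): modified={b.txt, d.txt} staged={d.txt}
After op 7 (git reset d.txt): modified={b.txt, d.txt} staged={none}
After op 8 (modify e.txt): modified={b.txt, d.txt, e.txt} staged={none}
After op 9 (modify a.txt): modified={a.txt, b.txt, d.txt, e.txt} staged={none}
After op 10 (modify c.txt): modified={a.txt, b.txt, c.txt, d.txt, e.txt} staged={none}
After op 11 (git add e.txt): modified={a.txt, b.txt, c.txt, d.txt} staged={e.txt}
After op 12 (git add b.txt): modified={a.txt, c.txt, d.txt} staged={b.txt, e.txt}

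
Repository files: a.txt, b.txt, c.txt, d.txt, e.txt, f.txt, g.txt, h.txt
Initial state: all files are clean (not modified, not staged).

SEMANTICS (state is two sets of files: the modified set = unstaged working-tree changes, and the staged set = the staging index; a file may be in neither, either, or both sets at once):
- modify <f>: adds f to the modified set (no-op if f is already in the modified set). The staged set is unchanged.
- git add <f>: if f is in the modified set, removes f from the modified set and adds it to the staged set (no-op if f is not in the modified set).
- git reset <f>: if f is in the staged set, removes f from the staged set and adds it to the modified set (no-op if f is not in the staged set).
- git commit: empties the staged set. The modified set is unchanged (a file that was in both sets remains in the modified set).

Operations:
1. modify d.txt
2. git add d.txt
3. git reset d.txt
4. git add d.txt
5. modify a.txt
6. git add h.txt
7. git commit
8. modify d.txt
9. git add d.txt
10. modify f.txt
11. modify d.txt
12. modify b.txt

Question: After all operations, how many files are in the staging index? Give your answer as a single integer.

After op 1 (modify d.txt): modified={d.txt} staged={none}
After op 2 (git add d.txt): modified={none} staged={d.txt}
After op 3 (git reset d.txt): modified={d.txt} staged={none}
After op 4 (git add d.txt): modified={none} staged={d.txt}
After op 5 (modify a.txt): modified={a.txt} staged={d.txt}
After op 6 (git add h.txt): modified={a.txt} staged={d.txt}
After op 7 (git commit): modified={a.txt} staged={none}
After op 8 (modify d.txt): modified={a.txt, d.txt} staged={none}
After op 9 (git add d.txt): modified={a.txt} staged={d.txt}
After op 10 (modify f.txt): modified={a.txt, f.txt} staged={d.txt}
After op 11 (modify d.txt): modified={a.txt, d.txt, f.txt} staged={d.txt}
After op 12 (modify b.txt): modified={a.txt, b.txt, d.txt, f.txt} staged={d.txt}
Final staged set: {d.txt} -> count=1

Answer: 1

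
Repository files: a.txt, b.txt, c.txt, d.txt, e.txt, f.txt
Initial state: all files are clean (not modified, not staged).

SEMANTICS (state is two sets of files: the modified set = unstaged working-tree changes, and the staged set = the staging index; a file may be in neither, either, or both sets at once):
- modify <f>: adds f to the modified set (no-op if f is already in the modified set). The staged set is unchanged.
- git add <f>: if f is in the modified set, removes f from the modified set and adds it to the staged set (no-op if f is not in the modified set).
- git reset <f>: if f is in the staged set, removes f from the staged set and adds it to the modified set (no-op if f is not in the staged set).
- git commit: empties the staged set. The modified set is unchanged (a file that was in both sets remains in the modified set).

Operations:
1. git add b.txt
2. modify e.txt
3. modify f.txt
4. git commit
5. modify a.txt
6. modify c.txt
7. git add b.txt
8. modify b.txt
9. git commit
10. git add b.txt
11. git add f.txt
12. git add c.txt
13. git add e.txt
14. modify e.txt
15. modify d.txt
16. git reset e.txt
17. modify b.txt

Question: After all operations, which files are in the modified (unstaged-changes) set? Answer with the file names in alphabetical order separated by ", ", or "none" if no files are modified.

After op 1 (git add b.txt): modified={none} staged={none}
After op 2 (modify e.txt): modified={e.txt} staged={none}
After op 3 (modify f.txt): modified={e.txt, f.txt} staged={none}
After op 4 (git commit): modified={e.txt, f.txt} staged={none}
After op 5 (modify a.txt): modified={a.txt, e.txt, f.txt} staged={none}
After op 6 (modify c.txt): modified={a.txt, c.txt, e.txt, f.txt} staged={none}
After op 7 (git add b.txt): modified={a.txt, c.txt, e.txt, f.txt} staged={none}
After op 8 (modify b.txt): modified={a.txt, b.txt, c.txt, e.txt, f.txt} staged={none}
After op 9 (git commit): modified={a.txt, b.txt, c.txt, e.txt, f.txt} staged={none}
After op 10 (git add b.txt): modified={a.txt, c.txt, e.txt, f.txt} staged={b.txt}
After op 11 (git add f.txt): modified={a.txt, c.txt, e.txt} staged={b.txt, f.txt}
After op 12 (git add c.txt): modified={a.txt, e.txt} staged={b.txt, c.txt, f.txt}
After op 13 (git add e.txt): modified={a.txt} staged={b.txt, c.txt, e.txt, f.txt}
After op 14 (modify e.txt): modified={a.txt, e.txt} staged={b.txt, c.txt, e.txt, f.txt}
After op 15 (modify d.txt): modified={a.txt, d.txt, e.txt} staged={b.txt, c.txt, e.txt, f.txt}
After op 16 (git reset e.txt): modified={a.txt, d.txt, e.txt} staged={b.txt, c.txt, f.txt}
After op 17 (modify b.txt): modified={a.txt, b.txt, d.txt, e.txt} staged={b.txt, c.txt, f.txt}

Answer: a.txt, b.txt, d.txt, e.txt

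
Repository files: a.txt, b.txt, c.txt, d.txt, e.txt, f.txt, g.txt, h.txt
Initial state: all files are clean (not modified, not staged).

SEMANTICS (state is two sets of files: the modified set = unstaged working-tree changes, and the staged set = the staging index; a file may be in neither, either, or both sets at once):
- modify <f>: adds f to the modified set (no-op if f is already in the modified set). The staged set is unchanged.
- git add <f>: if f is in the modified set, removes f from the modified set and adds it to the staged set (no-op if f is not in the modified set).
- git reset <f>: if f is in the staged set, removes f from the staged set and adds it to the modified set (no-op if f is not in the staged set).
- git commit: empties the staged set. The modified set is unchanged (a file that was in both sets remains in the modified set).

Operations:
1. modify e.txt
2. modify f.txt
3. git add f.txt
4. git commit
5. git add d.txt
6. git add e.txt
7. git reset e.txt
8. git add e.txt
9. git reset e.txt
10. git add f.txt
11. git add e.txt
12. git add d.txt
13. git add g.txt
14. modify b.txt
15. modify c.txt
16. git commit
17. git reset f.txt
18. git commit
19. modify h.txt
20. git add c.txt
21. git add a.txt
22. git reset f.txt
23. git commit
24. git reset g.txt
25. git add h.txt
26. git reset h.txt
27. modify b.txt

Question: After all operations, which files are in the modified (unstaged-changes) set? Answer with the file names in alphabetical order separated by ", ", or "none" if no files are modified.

Answer: b.txt, h.txt

Derivation:
After op 1 (modify e.txt): modified={e.txt} staged={none}
After op 2 (modify f.txt): modified={e.txt, f.txt} staged={none}
After op 3 (git add f.txt): modified={e.txt} staged={f.txt}
After op 4 (git commit): modified={e.txt} staged={none}
After op 5 (git add d.txt): modified={e.txt} staged={none}
After op 6 (git add e.txt): modified={none} staged={e.txt}
After op 7 (git reset e.txt): modified={e.txt} staged={none}
After op 8 (git add e.txt): modified={none} staged={e.txt}
After op 9 (git reset e.txt): modified={e.txt} staged={none}
After op 10 (git add f.txt): modified={e.txt} staged={none}
After op 11 (git add e.txt): modified={none} staged={e.txt}
After op 12 (git add d.txt): modified={none} staged={e.txt}
After op 13 (git add g.txt): modified={none} staged={e.txt}
After op 14 (modify b.txt): modified={b.txt} staged={e.txt}
After op 15 (modify c.txt): modified={b.txt, c.txt} staged={e.txt}
After op 16 (git commit): modified={b.txt, c.txt} staged={none}
After op 17 (git reset f.txt): modified={b.txt, c.txt} staged={none}
After op 18 (git commit): modified={b.txt, c.txt} staged={none}
After op 19 (modify h.txt): modified={b.txt, c.txt, h.txt} staged={none}
After op 20 (git add c.txt): modified={b.txt, h.txt} staged={c.txt}
After op 21 (git add a.txt): modified={b.txt, h.txt} staged={c.txt}
After op 22 (git reset f.txt): modified={b.txt, h.txt} staged={c.txt}
After op 23 (git commit): modified={b.txt, h.txt} staged={none}
After op 24 (git reset g.txt): modified={b.txt, h.txt} staged={none}
After op 25 (git add h.txt): modified={b.txt} staged={h.txt}
After op 26 (git reset h.txt): modified={b.txt, h.txt} staged={none}
After op 27 (modify b.txt): modified={b.txt, h.txt} staged={none}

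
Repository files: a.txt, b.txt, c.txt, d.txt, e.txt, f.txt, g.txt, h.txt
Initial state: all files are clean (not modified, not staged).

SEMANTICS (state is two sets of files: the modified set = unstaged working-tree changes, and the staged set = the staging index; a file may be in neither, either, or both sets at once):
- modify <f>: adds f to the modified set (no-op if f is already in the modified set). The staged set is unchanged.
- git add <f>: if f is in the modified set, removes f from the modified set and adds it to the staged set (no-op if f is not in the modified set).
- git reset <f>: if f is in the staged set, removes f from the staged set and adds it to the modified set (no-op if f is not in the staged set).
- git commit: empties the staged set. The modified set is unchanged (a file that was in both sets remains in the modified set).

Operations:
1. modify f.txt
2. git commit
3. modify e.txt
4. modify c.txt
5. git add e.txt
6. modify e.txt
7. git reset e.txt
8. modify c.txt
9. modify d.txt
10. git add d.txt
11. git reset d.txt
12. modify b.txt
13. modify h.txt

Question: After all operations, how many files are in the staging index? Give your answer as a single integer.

After op 1 (modify f.txt): modified={f.txt} staged={none}
After op 2 (git commit): modified={f.txt} staged={none}
After op 3 (modify e.txt): modified={e.txt, f.txt} staged={none}
After op 4 (modify c.txt): modified={c.txt, e.txt, f.txt} staged={none}
After op 5 (git add e.txt): modified={c.txt, f.txt} staged={e.txt}
After op 6 (modify e.txt): modified={c.txt, e.txt, f.txt} staged={e.txt}
After op 7 (git reset e.txt): modified={c.txt, e.txt, f.txt} staged={none}
After op 8 (modify c.txt): modified={c.txt, e.txt, f.txt} staged={none}
After op 9 (modify d.txt): modified={c.txt, d.txt, e.txt, f.txt} staged={none}
After op 10 (git add d.txt): modified={c.txt, e.txt, f.txt} staged={d.txt}
After op 11 (git reset d.txt): modified={c.txt, d.txt, e.txt, f.txt} staged={none}
After op 12 (modify b.txt): modified={b.txt, c.txt, d.txt, e.txt, f.txt} staged={none}
After op 13 (modify h.txt): modified={b.txt, c.txt, d.txt, e.txt, f.txt, h.txt} staged={none}
Final staged set: {none} -> count=0

Answer: 0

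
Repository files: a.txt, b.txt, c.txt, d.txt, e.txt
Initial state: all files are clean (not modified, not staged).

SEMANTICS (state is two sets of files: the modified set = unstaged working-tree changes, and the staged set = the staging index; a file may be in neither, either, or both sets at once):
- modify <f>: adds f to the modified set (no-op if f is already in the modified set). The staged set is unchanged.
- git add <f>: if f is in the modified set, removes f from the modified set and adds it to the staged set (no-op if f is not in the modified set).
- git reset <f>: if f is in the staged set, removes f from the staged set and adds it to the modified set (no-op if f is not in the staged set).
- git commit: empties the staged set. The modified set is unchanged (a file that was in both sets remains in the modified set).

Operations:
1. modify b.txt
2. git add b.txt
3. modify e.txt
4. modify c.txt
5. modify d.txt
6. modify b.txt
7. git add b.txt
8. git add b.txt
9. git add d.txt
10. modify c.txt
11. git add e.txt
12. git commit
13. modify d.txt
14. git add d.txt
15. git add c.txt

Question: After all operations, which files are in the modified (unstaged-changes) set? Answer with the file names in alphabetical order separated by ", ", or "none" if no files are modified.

Answer: none

Derivation:
After op 1 (modify b.txt): modified={b.txt} staged={none}
After op 2 (git add b.txt): modified={none} staged={b.txt}
After op 3 (modify e.txt): modified={e.txt} staged={b.txt}
After op 4 (modify c.txt): modified={c.txt, e.txt} staged={b.txt}
After op 5 (modify d.txt): modified={c.txt, d.txt, e.txt} staged={b.txt}
After op 6 (modify b.txt): modified={b.txt, c.txt, d.txt, e.txt} staged={b.txt}
After op 7 (git add b.txt): modified={c.txt, d.txt, e.txt} staged={b.txt}
After op 8 (git add b.txt): modified={c.txt, d.txt, e.txt} staged={b.txt}
After op 9 (git add d.txt): modified={c.txt, e.txt} staged={b.txt, d.txt}
After op 10 (modify c.txt): modified={c.txt, e.txt} staged={b.txt, d.txt}
After op 11 (git add e.txt): modified={c.txt} staged={b.txt, d.txt, e.txt}
After op 12 (git commit): modified={c.txt} staged={none}
After op 13 (modify d.txt): modified={c.txt, d.txt} staged={none}
After op 14 (git add d.txt): modified={c.txt} staged={d.txt}
After op 15 (git add c.txt): modified={none} staged={c.txt, d.txt}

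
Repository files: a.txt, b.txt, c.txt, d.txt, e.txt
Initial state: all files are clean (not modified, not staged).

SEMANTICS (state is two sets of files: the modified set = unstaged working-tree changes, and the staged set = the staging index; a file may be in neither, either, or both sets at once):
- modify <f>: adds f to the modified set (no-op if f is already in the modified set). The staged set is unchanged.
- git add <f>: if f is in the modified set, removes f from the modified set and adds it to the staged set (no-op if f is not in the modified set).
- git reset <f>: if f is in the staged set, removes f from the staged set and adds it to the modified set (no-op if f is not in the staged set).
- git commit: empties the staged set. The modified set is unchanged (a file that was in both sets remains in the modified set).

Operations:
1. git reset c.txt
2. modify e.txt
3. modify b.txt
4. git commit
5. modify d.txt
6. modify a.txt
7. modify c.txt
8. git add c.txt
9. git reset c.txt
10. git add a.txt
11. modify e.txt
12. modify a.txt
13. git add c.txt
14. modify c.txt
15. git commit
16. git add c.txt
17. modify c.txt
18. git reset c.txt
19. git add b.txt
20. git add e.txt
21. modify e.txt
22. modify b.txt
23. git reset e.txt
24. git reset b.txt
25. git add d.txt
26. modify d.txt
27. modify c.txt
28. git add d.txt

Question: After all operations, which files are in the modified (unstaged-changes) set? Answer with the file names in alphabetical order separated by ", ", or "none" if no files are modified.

After op 1 (git reset c.txt): modified={none} staged={none}
After op 2 (modify e.txt): modified={e.txt} staged={none}
After op 3 (modify b.txt): modified={b.txt, e.txt} staged={none}
After op 4 (git commit): modified={b.txt, e.txt} staged={none}
After op 5 (modify d.txt): modified={b.txt, d.txt, e.txt} staged={none}
After op 6 (modify a.txt): modified={a.txt, b.txt, d.txt, e.txt} staged={none}
After op 7 (modify c.txt): modified={a.txt, b.txt, c.txt, d.txt, e.txt} staged={none}
After op 8 (git add c.txt): modified={a.txt, b.txt, d.txt, e.txt} staged={c.txt}
After op 9 (git reset c.txt): modified={a.txt, b.txt, c.txt, d.txt, e.txt} staged={none}
After op 10 (git add a.txt): modified={b.txt, c.txt, d.txt, e.txt} staged={a.txt}
After op 11 (modify e.txt): modified={b.txt, c.txt, d.txt, e.txt} staged={a.txt}
After op 12 (modify a.txt): modified={a.txt, b.txt, c.txt, d.txt, e.txt} staged={a.txt}
After op 13 (git add c.txt): modified={a.txt, b.txt, d.txt, e.txt} staged={a.txt, c.txt}
After op 14 (modify c.txt): modified={a.txt, b.txt, c.txt, d.txt, e.txt} staged={a.txt, c.txt}
After op 15 (git commit): modified={a.txt, b.txt, c.txt, d.txt, e.txt} staged={none}
After op 16 (git add c.txt): modified={a.txt, b.txt, d.txt, e.txt} staged={c.txt}
After op 17 (modify c.txt): modified={a.txt, b.txt, c.txt, d.txt, e.txt} staged={c.txt}
After op 18 (git reset c.txt): modified={a.txt, b.txt, c.txt, d.txt, e.txt} staged={none}
After op 19 (git add b.txt): modified={a.txt, c.txt, d.txt, e.txt} staged={b.txt}
After op 20 (git add e.txt): modified={a.txt, c.txt, d.txt} staged={b.txt, e.txt}
After op 21 (modify e.txt): modified={a.txt, c.txt, d.txt, e.txt} staged={b.txt, e.txt}
After op 22 (modify b.txt): modified={a.txt, b.txt, c.txt, d.txt, e.txt} staged={b.txt, e.txt}
After op 23 (git reset e.txt): modified={a.txt, b.txt, c.txt, d.txt, e.txt} staged={b.txt}
After op 24 (git reset b.txt): modified={a.txt, b.txt, c.txt, d.txt, e.txt} staged={none}
After op 25 (git add d.txt): modified={a.txt, b.txt, c.txt, e.txt} staged={d.txt}
After op 26 (modify d.txt): modified={a.txt, b.txt, c.txt, d.txt, e.txt} staged={d.txt}
After op 27 (modify c.txt): modified={a.txt, b.txt, c.txt, d.txt, e.txt} staged={d.txt}
After op 28 (git add d.txt): modified={a.txt, b.txt, c.txt, e.txt} staged={d.txt}

Answer: a.txt, b.txt, c.txt, e.txt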